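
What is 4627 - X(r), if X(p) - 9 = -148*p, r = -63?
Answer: -4706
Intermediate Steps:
X(p) = 9 - 148*p
4627 - X(r) = 4627 - (9 - 148*(-63)) = 4627 - (9 + 9324) = 4627 - 1*9333 = 4627 - 9333 = -4706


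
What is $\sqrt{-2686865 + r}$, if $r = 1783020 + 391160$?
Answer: $3 i \sqrt{56965} \approx 716.02 i$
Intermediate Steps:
$r = 2174180$
$\sqrt{-2686865 + r} = \sqrt{-2686865 + 2174180} = \sqrt{-512685} = 3 i \sqrt{56965}$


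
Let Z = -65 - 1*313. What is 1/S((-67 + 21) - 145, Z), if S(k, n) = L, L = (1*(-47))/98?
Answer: -98/47 ≈ -2.0851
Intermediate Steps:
Z = -378 (Z = -65 - 313 = -378)
L = -47/98 (L = -47*1/98 = -47/98 ≈ -0.47959)
S(k, n) = -47/98
1/S((-67 + 21) - 145, Z) = 1/(-47/98) = -98/47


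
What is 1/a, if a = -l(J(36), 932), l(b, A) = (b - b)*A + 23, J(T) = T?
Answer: -1/23 ≈ -0.043478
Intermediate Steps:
l(b, A) = 23 (l(b, A) = 0*A + 23 = 0 + 23 = 23)
a = -23 (a = -1*23 = -23)
1/a = 1/(-23) = -1/23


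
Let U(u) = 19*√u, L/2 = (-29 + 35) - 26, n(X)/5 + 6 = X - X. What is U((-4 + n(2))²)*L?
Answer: -25840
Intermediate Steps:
n(X) = -30 (n(X) = -30 + 5*(X - X) = -30 + 5*0 = -30 + 0 = -30)
L = -40 (L = 2*((-29 + 35) - 26) = 2*(6 - 26) = 2*(-20) = -40)
U((-4 + n(2))²)*L = (19*√((-4 - 30)²))*(-40) = (19*√((-34)²))*(-40) = (19*√1156)*(-40) = (19*34)*(-40) = 646*(-40) = -25840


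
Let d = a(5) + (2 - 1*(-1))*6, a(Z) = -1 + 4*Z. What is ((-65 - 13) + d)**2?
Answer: 1681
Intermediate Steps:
d = 37 (d = (-1 + 4*5) + (2 - 1*(-1))*6 = (-1 + 20) + (2 + 1)*6 = 19 + 3*6 = 19 + 18 = 37)
((-65 - 13) + d)**2 = ((-65 - 13) + 37)**2 = (-78 + 37)**2 = (-41)**2 = 1681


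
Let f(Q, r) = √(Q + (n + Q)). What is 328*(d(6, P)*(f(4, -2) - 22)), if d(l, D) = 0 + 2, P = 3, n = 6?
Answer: -14432 + 656*√14 ≈ -11977.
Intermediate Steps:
d(l, D) = 2
f(Q, r) = √(6 + 2*Q) (f(Q, r) = √(Q + (6 + Q)) = √(6 + 2*Q))
328*(d(6, P)*(f(4, -2) - 22)) = 328*(2*(√(6 + 2*4) - 22)) = 328*(2*(√(6 + 8) - 22)) = 328*(2*(√14 - 22)) = 328*(2*(-22 + √14)) = 328*(-44 + 2*√14) = -14432 + 656*√14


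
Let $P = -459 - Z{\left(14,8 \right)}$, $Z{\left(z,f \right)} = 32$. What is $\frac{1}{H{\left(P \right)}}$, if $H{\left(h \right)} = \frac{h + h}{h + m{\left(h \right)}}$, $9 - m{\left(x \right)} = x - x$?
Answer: $\frac{241}{491} \approx 0.49084$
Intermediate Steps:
$m{\left(x \right)} = 9$ ($m{\left(x \right)} = 9 - \left(x - x\right) = 9 - 0 = 9 + 0 = 9$)
$P = -491$ ($P = -459 - 32 = -491$)
$H{\left(h \right)} = \frac{2 h}{9 + h}$ ($H{\left(h \right)} = \frac{h + h}{h + 9} = \frac{2 h}{9 + h}$)
$\frac{1}{H{\left(P \right)}} = \frac{1}{2 \left(-491\right) \frac{1}{9 - 491}} = \frac{1}{2 \left(-491\right) \frac{1}{-482}} = \frac{1}{2 \left(-491\right) \left(- \frac{1}{482}\right)} = \frac{1}{\frac{491}{241}} = \frac{241}{491}$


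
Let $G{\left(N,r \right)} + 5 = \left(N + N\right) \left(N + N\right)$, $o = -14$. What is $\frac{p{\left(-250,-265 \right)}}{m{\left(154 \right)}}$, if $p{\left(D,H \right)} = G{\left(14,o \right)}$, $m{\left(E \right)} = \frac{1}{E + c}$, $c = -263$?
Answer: $-84911$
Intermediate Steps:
$m{\left(E \right)} = \frac{1}{-263 + E}$ ($m{\left(E \right)} = \frac{1}{E - 263} = \frac{1}{-263 + E}$)
$G{\left(N,r \right)} = -5 + 4 N^{2}$ ($G{\left(N,r \right)} = -5 + \left(N + N\right) \left(N + N\right) = -5 + 2 N 2 N = -5 + 4 N^{2}$)
$p{\left(D,H \right)} = 779$ ($p{\left(D,H \right)} = -5 + 4 \cdot 14^{2} = -5 + 4 \cdot 196 = -5 + 784 = 779$)
$\frac{p{\left(-250,-265 \right)}}{m{\left(154 \right)}} = \frac{779}{\frac{1}{-263 + 154}} = \frac{779}{\frac{1}{-109}} = \frac{779}{- \frac{1}{109}} = 779 \left(-109\right) = -84911$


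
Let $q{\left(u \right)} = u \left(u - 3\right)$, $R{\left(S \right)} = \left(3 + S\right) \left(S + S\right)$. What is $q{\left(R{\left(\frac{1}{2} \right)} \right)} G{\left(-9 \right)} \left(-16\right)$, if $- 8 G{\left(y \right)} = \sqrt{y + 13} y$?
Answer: $-63$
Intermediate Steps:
$R{\left(S \right)} = 2 S \left(3 + S\right)$ ($R{\left(S \right)} = \left(3 + S\right) 2 S = 2 S \left(3 + S\right)$)
$q{\left(u \right)} = u \left(-3 + u\right)$
$G{\left(y \right)} = - \frac{y \sqrt{13 + y}}{8}$ ($G{\left(y \right)} = - \frac{\sqrt{y + 13} y}{8} = - \frac{\sqrt{13 + y} y}{8} = - \frac{y \sqrt{13 + y}}{8}$)
$q{\left(R{\left(\frac{1}{2} \right)} \right)} G{\left(-9 \right)} \left(-16\right) = \frac{2 \left(3 + \frac{1}{2}\right)}{2} \left(-3 + \frac{2 \left(3 + \frac{1}{2}\right)}{2}\right) \left(\left(- \frac{1}{8}\right) \left(-9\right) \sqrt{13 - 9}\right) \left(-16\right) = 2 \cdot \frac{1}{2} \left(3 + \frac{1}{2}\right) \left(-3 + 2 \cdot \frac{1}{2} \left(3 + \frac{1}{2}\right)\right) \left(\left(- \frac{1}{8}\right) \left(-9\right) \sqrt{4}\right) \left(-16\right) = 2 \cdot \frac{1}{2} \cdot \frac{7}{2} \left(-3 + 2 \cdot \frac{1}{2} \cdot \frac{7}{2}\right) \left(\left(- \frac{1}{8}\right) \left(-9\right) 2\right) \left(-16\right) = \frac{7 \left(-3 + \frac{7}{2}\right)}{2} \cdot \frac{9}{4} \left(-16\right) = \frac{7}{2} \cdot \frac{1}{2} \cdot \frac{9}{4} \left(-16\right) = \frac{7}{4} \cdot \frac{9}{4} \left(-16\right) = \frac{63}{16} \left(-16\right) = -63$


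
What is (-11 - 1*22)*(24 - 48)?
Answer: 792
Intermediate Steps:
(-11 - 1*22)*(24 - 48) = (-11 - 22)*(-24) = -33*(-24) = 792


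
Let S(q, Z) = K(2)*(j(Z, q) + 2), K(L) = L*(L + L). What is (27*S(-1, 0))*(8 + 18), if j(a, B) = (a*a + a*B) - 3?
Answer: -5616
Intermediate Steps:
K(L) = 2*L² (K(L) = L*(2*L) = 2*L²)
j(a, B) = -3 + a² + B*a (j(a, B) = (a² + B*a) - 3 = -3 + a² + B*a)
S(q, Z) = -8 + 8*Z² + 8*Z*q (S(q, Z) = (2*2²)*((-3 + Z² + q*Z) + 2) = (2*4)*((-3 + Z² + Z*q) + 2) = 8*(-1 + Z² + Z*q) = -8 + 8*Z² + 8*Z*q)
(27*S(-1, 0))*(8 + 18) = (27*(-8 + 8*0² + 8*0*(-1)))*(8 + 18) = (27*(-8 + 8*0 + 0))*26 = (27*(-8 + 0 + 0))*26 = (27*(-8))*26 = -216*26 = -5616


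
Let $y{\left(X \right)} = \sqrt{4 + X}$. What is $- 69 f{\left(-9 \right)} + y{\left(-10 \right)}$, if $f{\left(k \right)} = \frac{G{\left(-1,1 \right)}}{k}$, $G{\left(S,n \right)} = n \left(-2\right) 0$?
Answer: $i \sqrt{6} \approx 2.4495 i$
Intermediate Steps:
$G{\left(S,n \right)} = 0$ ($G{\left(S,n \right)} = - 2 n 0 = 0$)
$f{\left(k \right)} = 0$ ($f{\left(k \right)} = \frac{0}{k} = 0$)
$- 69 f{\left(-9 \right)} + y{\left(-10 \right)} = \left(-69\right) 0 + \sqrt{4 - 10} = 0 + \sqrt{-6} = 0 + i \sqrt{6} = i \sqrt{6}$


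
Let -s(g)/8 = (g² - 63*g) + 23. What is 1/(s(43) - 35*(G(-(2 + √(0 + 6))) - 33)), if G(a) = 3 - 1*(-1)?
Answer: 1/7711 ≈ 0.00012968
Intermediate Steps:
G(a) = 4 (G(a) = 3 + 1 = 4)
s(g) = -184 - 8*g² + 504*g (s(g) = -8*((g² - 63*g) + 23) = -8*(23 + g² - 63*g) = -184 - 8*g² + 504*g)
1/(s(43) - 35*(G(-(2 + √(0 + 6))) - 33)) = 1/((-184 - 8*43² + 504*43) - 35*(4 - 33)) = 1/((-184 - 8*1849 + 21672) - 35*(-29)) = 1/((-184 - 14792 + 21672) + 1015) = 1/(6696 + 1015) = 1/7711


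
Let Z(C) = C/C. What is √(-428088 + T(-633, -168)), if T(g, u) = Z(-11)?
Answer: I*√428087 ≈ 654.28*I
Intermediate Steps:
Z(C) = 1
T(g, u) = 1
√(-428088 + T(-633, -168)) = √(-428088 + 1) = √(-428087) = I*√428087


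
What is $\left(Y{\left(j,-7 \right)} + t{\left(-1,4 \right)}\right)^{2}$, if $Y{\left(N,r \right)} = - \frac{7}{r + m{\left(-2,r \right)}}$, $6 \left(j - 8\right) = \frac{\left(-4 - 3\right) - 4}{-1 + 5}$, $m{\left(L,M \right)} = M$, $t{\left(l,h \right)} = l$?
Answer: $\frac{1}{4} \approx 0.25$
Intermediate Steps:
$j = \frac{181}{24}$ ($j = 8 + \frac{\left(\left(-4 - 3\right) - 4\right) \frac{1}{-1 + 5}}{6} = 8 + \frac{\left(\left(-4 - 3\right) - 4\right) \frac{1}{4}}{6} = 8 + \frac{\left(-7 - 4\right) \frac{1}{4}}{6} = 8 + \frac{\left(-11\right) \frac{1}{4}}{6} = 8 + \frac{1}{6} \left(- \frac{11}{4}\right) = 8 - \frac{11}{24} = \frac{181}{24} \approx 7.5417$)
$Y{\left(N,r \right)} = - \frac{7}{2 r}$ ($Y{\left(N,r \right)} = - \frac{7}{r + r} = - \frac{7}{2 r}$)
$\left(Y{\left(j,-7 \right)} + t{\left(-1,4 \right)}\right)^{2} = \left(- \frac{7}{2 \left(-7\right)} - 1\right)^{2} = \left(\left(- \frac{7}{2}\right) \left(- \frac{1}{7}\right) - 1\right)^{2} = \left(\frac{1}{2} - 1\right)^{2} = \left(- \frac{1}{2}\right)^{2} = \frac{1}{4}$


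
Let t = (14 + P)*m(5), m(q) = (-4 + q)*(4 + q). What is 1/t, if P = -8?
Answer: 1/54 ≈ 0.018519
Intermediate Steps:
t = 54 (t = (14 - 8)*(-16 + 5**2) = 6*(-16 + 25) = 6*9 = 54)
1/t = 1/54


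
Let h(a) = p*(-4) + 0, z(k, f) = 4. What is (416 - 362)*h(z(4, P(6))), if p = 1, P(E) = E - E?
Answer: -216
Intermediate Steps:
P(E) = 0
h(a) = -4 (h(a) = 1*(-4) + 0 = -4 + 0 = -4)
(416 - 362)*h(z(4, P(6))) = (416 - 362)*(-4) = 54*(-4) = -216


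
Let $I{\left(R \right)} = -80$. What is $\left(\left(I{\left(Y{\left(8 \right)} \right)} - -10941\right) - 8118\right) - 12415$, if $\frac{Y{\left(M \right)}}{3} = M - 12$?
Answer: $-9672$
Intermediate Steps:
$Y{\left(M \right)} = -36 + 3 M$ ($Y{\left(M \right)} = 3 \left(M - 12\right) = 3 \left(-12 + M\right) = -36 + 3 M$)
$\left(\left(I{\left(Y{\left(8 \right)} \right)} - -10941\right) - 8118\right) - 12415 = \left(\left(-80 - -10941\right) - 8118\right) - 12415 = \left(\left(-80 + 10941\right) - 8118\right) - 12415 = \left(10861 - 8118\right) - 12415 = 2743 - 12415 = -9672$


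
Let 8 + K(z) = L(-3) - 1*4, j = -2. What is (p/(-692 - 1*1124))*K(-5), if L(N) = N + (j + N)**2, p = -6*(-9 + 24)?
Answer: 225/454 ≈ 0.49559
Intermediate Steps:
p = -90 (p = -6*15 = -90)
L(N) = N + (-2 + N)**2
K(z) = 10 (K(z) = -8 + ((-3 + (-2 - 3)**2) - 1*4) = -8 + ((-3 + (-5)**2) - 4) = -8 + ((-3 + 25) - 4) = -8 + (22 - 4) = -8 + 18 = 10)
(p/(-692 - 1*1124))*K(-5) = -90/(-692 - 1*1124)*10 = -90/(-692 - 1124)*10 = -90/(-1816)*10 = -90*(-1/1816)*10 = (45/908)*10 = 225/454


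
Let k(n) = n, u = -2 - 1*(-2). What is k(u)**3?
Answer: 0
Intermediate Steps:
u = 0 (u = -2 + 2 = 0)
k(u)**3 = 0**3 = 0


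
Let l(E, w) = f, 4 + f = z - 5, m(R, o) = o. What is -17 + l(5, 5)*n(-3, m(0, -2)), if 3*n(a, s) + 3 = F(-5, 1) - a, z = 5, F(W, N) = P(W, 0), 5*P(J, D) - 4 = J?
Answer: -251/15 ≈ -16.733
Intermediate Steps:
P(J, D) = ⅘ + J/5
F(W, N) = ⅘ + W/5
f = -4 (f = -4 + (5 - 5) = -4 + 0 = -4)
n(a, s) = -16/15 - a/3 (n(a, s) = -1 + ((⅘ + (⅕)*(-5)) - a)/3 = -1 + ((⅘ - 1) - a)/3 = -1 + (-⅕ - a)/3 = -1 + (-1/15 - a/3) = -16/15 - a/3)
l(E, w) = -4
-17 + l(5, 5)*n(-3, m(0, -2)) = -17 - 4*(-16/15 - ⅓*(-3)) = -17 - 4*(-16/15 + 1) = -17 - 4*(-1/15) = -17 + 4/15 = -251/15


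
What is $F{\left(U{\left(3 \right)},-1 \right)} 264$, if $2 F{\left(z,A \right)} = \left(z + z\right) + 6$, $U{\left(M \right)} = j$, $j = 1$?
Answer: $1056$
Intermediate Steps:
$U{\left(M \right)} = 1$
$F{\left(z,A \right)} = 3 + z$ ($F{\left(z,A \right)} = \frac{\left(z + z\right) + 6}{2} = \frac{2 z + 6}{2} = \frac{6 + 2 z}{2} = 3 + z$)
$F{\left(U{\left(3 \right)},-1 \right)} 264 = \left(3 + 1\right) 264 = 4 \cdot 264 = 1056$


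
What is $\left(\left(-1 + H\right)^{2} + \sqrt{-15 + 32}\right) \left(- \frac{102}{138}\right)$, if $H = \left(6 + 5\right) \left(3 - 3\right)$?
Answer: $- \frac{17}{23} - \frac{17 \sqrt{17}}{23} \approx -3.7866$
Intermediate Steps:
$H = 0$ ($H = 11 \cdot 0 = 0$)
$\left(\left(-1 + H\right)^{2} + \sqrt{-15 + 32}\right) \left(- \frac{102}{138}\right) = \left(\left(-1 + 0\right)^{2} + \sqrt{-15 + 32}\right) \left(- \frac{102}{138}\right) = \left(\left(-1\right)^{2} + \sqrt{17}\right) \left(\left(-102\right) \frac{1}{138}\right) = \left(1 + \sqrt{17}\right) \left(- \frac{17}{23}\right) = - \frac{17}{23} - \frac{17 \sqrt{17}}{23}$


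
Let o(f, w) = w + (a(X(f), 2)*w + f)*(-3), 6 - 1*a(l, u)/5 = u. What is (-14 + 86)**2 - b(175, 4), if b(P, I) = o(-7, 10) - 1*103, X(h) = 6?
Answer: 5856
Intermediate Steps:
a(l, u) = 30 - 5*u
o(f, w) = -59*w - 3*f (o(f, w) = w + ((30 - 5*2)*w + f)*(-3) = w + ((30 - 10)*w + f)*(-3) = w + (20*w + f)*(-3) = w + (f + 20*w)*(-3) = w + (-60*w - 3*f) = -59*w - 3*f)
b(P, I) = -672 (b(P, I) = (-59*10 - 3*(-7)) - 1*103 = (-590 + 21) - 103 = -569 - 103 = -672)
(-14 + 86)**2 - b(175, 4) = (-14 + 86)**2 - 1*(-672) = 72**2 + 672 = 5184 + 672 = 5856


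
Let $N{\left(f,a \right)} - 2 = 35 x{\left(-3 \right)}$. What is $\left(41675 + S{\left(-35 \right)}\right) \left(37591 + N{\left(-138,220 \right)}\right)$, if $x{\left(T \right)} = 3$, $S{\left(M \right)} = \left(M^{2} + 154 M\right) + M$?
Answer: $1412732550$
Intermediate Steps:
$S{\left(M \right)} = M^{2} + 155 M$
$N{\left(f,a \right)} = 107$ ($N{\left(f,a \right)} = 2 + 35 \cdot 3 = 2 + 105 = 107$)
$\left(41675 + S{\left(-35 \right)}\right) \left(37591 + N{\left(-138,220 \right)}\right) = \left(41675 - 35 \left(155 - 35\right)\right) \left(37591 + 107\right) = \left(41675 - 4200\right) 37698 = 37475 \cdot 37698 = 1412732550$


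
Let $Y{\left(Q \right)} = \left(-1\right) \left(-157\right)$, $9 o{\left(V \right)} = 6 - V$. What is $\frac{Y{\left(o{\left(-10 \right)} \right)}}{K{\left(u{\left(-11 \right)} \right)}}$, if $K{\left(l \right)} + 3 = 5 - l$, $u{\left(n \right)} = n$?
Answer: $\frac{157}{13} \approx 12.077$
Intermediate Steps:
$o{\left(V \right)} = \frac{2}{3} - \frac{V}{9}$ ($o{\left(V \right)} = \frac{6 - V}{9} = \frac{2}{3} - \frac{V}{9}$)
$Y{\left(Q \right)} = 157$
$K{\left(l \right)} = 2 - l$ ($K{\left(l \right)} = -3 - \left(-5 + l\right) = 2 - l$)
$\frac{Y{\left(o{\left(-10 \right)} \right)}}{K{\left(u{\left(-11 \right)} \right)}} = \frac{157}{2 - -11} = \frac{157}{2 + 11} = \frac{157}{13}$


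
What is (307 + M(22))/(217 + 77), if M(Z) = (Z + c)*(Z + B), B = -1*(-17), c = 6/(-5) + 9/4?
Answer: 24119/5880 ≈ 4.1019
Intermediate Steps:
c = 21/20 (c = 6*(-⅕) + 9*(¼) = -6/5 + 9/4 = 21/20 ≈ 1.0500)
B = 17
M(Z) = (17 + Z)*(21/20 + Z) (M(Z) = (Z + 21/20)*(Z + 17) = (21/20 + Z)*(17 + Z) = (17 + Z)*(21/20 + Z))
(307 + M(22))/(217 + 77) = (307 + (357/20 + 22² + (361/20)*22))/(217 + 77) = (307 + (357/20 + 484 + 3971/10))/294 = (307 + 17979/20)*(1/294) = (24119/20)*(1/294) = 24119/5880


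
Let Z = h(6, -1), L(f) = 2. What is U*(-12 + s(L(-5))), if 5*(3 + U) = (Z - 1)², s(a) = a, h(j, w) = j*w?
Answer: -68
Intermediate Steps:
Z = -6 (Z = 6*(-1) = -6)
U = 34/5 (U = -3 + (-6 - 1)²/5 = -3 + (⅕)*(-7)² = -3 + (⅕)*49 = -3 + 49/5 = 34/5 ≈ 6.8000)
U*(-12 + s(L(-5))) = 34*(-12 + 2)/5 = (34/5)*(-10) = -68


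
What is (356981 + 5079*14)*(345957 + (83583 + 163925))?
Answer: 254054651455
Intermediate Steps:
(356981 + 5079*14)*(345957 + (83583 + 163925)) = (356981 + 71106)*(345957 + 247508) = 428087*593465 = 254054651455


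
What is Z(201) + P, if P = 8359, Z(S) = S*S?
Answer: 48760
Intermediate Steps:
Z(S) = S**2
Z(201) + P = 201**2 + 8359 = 40401 + 8359 = 48760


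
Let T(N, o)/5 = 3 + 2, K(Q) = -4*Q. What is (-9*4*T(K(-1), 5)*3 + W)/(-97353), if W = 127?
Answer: 2573/97353 ≈ 0.026430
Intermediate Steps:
T(N, o) = 25 (T(N, o) = 5*(3 + 2) = 5*5 = 25)
(-9*4*T(K(-1), 5)*3 + W)/(-97353) = (-9*4*25*3 + 127)/(-97353) = (-900*3 + 127)*(-1/97353) = (-9*300 + 127)*(-1/97353) = (-2700 + 127)*(-1/97353) = -2573*(-1/97353) = 2573/97353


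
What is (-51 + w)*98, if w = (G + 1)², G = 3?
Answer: -3430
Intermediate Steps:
w = 16 (w = (3 + 1)² = 4² = 16)
(-51 + w)*98 = (-51 + 16)*98 = -35*98 = -3430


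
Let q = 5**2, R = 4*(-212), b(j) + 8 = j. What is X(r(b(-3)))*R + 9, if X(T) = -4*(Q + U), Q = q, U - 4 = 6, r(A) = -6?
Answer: 118729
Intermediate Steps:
b(j) = -8 + j
R = -848
U = 10 (U = 4 + 6 = 10)
q = 25
Q = 25
X(T) = -140 (X(T) = -4*(25 + 10) = -4*35 = -140)
X(r(b(-3)))*R + 9 = -140*(-848) + 9 = 118720 + 9 = 118729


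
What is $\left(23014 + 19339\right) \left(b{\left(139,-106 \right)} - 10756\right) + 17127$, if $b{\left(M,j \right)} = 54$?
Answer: $-453244679$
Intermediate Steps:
$\left(23014 + 19339\right) \left(b{\left(139,-106 \right)} - 10756\right) + 17127 = \left(23014 + 19339\right) \left(54 - 10756\right) + 17127 = 42353 \left(-10702\right) + 17127 = -453261806 + 17127 = -453244679$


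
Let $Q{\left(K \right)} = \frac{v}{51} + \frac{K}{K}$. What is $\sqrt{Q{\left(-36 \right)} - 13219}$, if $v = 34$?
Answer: $\frac{2 i \sqrt{29739}}{3} \approx 114.97 i$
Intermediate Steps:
$Q{\left(K \right)} = \frac{5}{3}$ ($Q{\left(K \right)} = \frac{34}{51} + \frac{K}{K} = 34 \cdot \frac{1}{51} + 1 = \frac{2}{3} + 1 = \frac{5}{3}$)
$\sqrt{Q{\left(-36 \right)} - 13219} = \sqrt{\frac{5}{3} - 13219} = \sqrt{- \frac{39652}{3}} = \frac{2 i \sqrt{29739}}{3}$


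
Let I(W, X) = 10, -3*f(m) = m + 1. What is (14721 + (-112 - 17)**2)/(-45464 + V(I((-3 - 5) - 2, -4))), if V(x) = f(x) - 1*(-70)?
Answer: -94086/136193 ≈ -0.69083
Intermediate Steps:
f(m) = -1/3 - m/3 (f(m) = -(m + 1)/3 = -(1 + m)/3 = -1/3 - m/3)
V(x) = 209/3 - x/3 (V(x) = (-1/3 - x/3) - 1*(-70) = (-1/3 - x/3) + 70 = 209/3 - x/3)
(14721 + (-112 - 17)**2)/(-45464 + V(I((-3 - 5) - 2, -4))) = (14721 + (-112 - 17)**2)/(-45464 + (209/3 - 1/3*10)) = (14721 + (-129)**2)/(-45464 + (209/3 - 10/3)) = (14721 + 16641)/(-45464 + 199/3) = 31362/(-136193/3) = 31362*(-3/136193) = -94086/136193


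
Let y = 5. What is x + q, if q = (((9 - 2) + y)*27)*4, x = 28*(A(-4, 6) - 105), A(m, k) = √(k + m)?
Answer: -1644 + 28*√2 ≈ -1604.4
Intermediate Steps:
x = -2940 + 28*√2 (x = 28*(√(6 - 4) - 105) = 28*(√2 - 105) = 28*(-105 + √2) = -2940 + 28*√2 ≈ -2900.4)
q = 1296 (q = (((9 - 2) + 5)*27)*4 = ((7 + 5)*27)*4 = (12*27)*4 = 324*4 = 1296)
x + q = (-2940 + 28*√2) + 1296 = -1644 + 28*√2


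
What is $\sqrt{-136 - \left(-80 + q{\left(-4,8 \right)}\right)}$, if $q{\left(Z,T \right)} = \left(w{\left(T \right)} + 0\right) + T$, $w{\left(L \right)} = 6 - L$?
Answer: $i \sqrt{62} \approx 7.874 i$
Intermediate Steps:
$q{\left(Z,T \right)} = 6$ ($q{\left(Z,T \right)} = \left(\left(6 - T\right) + 0\right) + T = \left(6 - T\right) + T = 6$)
$\sqrt{-136 - \left(-80 + q{\left(-4,8 \right)}\right)} = \sqrt{-136 + \left(80 - 6\right)} = \sqrt{-136 + 74} = \sqrt{-62} = i \sqrt{62}$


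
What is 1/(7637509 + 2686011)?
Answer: 1/10323520 ≈ 9.6866e-8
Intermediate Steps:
1/(7637509 + 2686011) = 1/10323520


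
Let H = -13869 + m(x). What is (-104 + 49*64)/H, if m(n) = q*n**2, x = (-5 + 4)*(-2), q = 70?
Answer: -3032/13589 ≈ -0.22312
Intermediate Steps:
x = 2 (x = -1*(-2) = 2)
m(n) = 70*n**2
H = -13589 (H = -13869 + 70*2**2 = -13869 + 70*4 = -13869 + 280 = -13589)
(-104 + 49*64)/H = (-104 + 49*64)/(-13589) = (-104 + 3136)*(-1/13589) = 3032*(-1/13589) = -3032/13589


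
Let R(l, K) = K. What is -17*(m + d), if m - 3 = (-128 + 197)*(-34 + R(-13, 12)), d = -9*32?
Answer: 30651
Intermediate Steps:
d = -288
m = -1515 (m = 3 + (-128 + 197)*(-34 + 12) = 3 + 69*(-22) = 3 - 1518 = -1515)
-17*(m + d) = -17*(-1515 - 288) = -17*(-1803) = 30651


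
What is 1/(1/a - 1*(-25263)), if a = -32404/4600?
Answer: 8101/204654413 ≈ 3.9584e-5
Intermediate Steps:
a = -8101/1150 (a = -32404*1/4600 = -8101/1150 ≈ -7.0443)
1/(1/a - 1*(-25263)) = 1/(1/(-8101/1150) - 1*(-25263)) = 1/(-1150/8101 + 25263) = 1/(204654413/8101) = 8101/204654413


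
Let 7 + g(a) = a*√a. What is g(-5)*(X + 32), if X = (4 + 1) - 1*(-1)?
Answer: -266 - 190*I*√5 ≈ -266.0 - 424.85*I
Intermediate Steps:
g(a) = -7 + a^(3/2) (g(a) = -7 + a*√a = -7 + a^(3/2))
X = 6 (X = 5 + 1 = 6)
g(-5)*(X + 32) = (-7 + (-5)^(3/2))*(6 + 32) = (-7 - 5*I*√5)*38 = -266 - 190*I*√5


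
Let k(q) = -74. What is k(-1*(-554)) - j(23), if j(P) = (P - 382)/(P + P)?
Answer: -3045/46 ≈ -66.196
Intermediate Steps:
j(P) = (-382 + P)/(2*P) (j(P) = (-382 + P)/((2*P)) = (-382 + P)*(1/(2*P)) = (-382 + P)/(2*P))
k(-1*(-554)) - j(23) = -74 - (-382 + 23)/(2*23) = -74 - (-359)/(2*23) = -74 - 1*(-359/46) = -74 + 359/46 = -3045/46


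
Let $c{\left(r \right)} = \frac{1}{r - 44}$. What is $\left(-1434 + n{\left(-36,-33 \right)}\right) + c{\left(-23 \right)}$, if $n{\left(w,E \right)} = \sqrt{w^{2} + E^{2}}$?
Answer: $- \frac{96079}{67} + 3 \sqrt{265} \approx -1385.2$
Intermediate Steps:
$n{\left(w,E \right)} = \sqrt{E^{2} + w^{2}}$
$c{\left(r \right)} = \frac{1}{-44 + r}$
$\left(-1434 + n{\left(-36,-33 \right)}\right) + c{\left(-23 \right)} = \left(-1434 + \sqrt{\left(-33\right)^{2} + \left(-36\right)^{2}}\right) + \frac{1}{-44 - 23} = \left(-1434 + \sqrt{1089 + 1296}\right) + \frac{1}{-67} = \left(-1434 + \sqrt{2385}\right) - \frac{1}{67} = \left(-1434 + 3 \sqrt{265}\right) - \frac{1}{67} = - \frac{96079}{67} + 3 \sqrt{265}$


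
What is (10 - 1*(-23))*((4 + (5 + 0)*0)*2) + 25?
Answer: 289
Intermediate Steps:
(10 - 1*(-23))*((4 + (5 + 0)*0)*2) + 25 = (10 + 23)*((4 + 5*0)*2) + 25 = 33*((4 + 0)*2) + 25 = 33*(4*2) + 25 = 33*8 + 25 = 264 + 25 = 289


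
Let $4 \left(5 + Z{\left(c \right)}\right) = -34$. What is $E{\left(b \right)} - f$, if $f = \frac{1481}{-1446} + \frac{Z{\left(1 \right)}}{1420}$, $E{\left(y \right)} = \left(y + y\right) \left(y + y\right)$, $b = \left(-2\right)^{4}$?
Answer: $\frac{2104722221}{2053320} \approx 1025.0$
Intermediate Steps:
$Z{\left(c \right)} = - \frac{27}{2}$ ($Z{\left(c \right)} = -5 + \frac{1}{4} \left(-34\right) = -5 - \frac{17}{2} = - \frac{27}{2}$)
$b = 16$
$E{\left(y \right)} = 4 y^{2}$ ($E{\left(y \right)} = 2 y 2 y = 4 y^{2}$)
$f = - \frac{2122541}{2053320}$ ($f = \frac{1481}{-1446} - \frac{27}{2 \cdot 1420} = 1481 \left(- \frac{1}{1446}\right) - \frac{27}{2840} = - \frac{1481}{1446} - \frac{27}{2840} = - \frac{2122541}{2053320} \approx -1.0337$)
$E{\left(b \right)} - f = 4 \cdot 16^{2} - - \frac{2122541}{2053320} = 4 \cdot 256 + \frac{2122541}{2053320} = 1024 + \frac{2122541}{2053320} = \frac{2104722221}{2053320}$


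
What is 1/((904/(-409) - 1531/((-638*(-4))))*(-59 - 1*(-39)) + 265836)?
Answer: 260942/69382443447 ≈ 3.7609e-6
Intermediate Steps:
1/((904/(-409) - 1531/((-638*(-4))))*(-59 - 1*(-39)) + 265836) = 1/((904*(-1/409) - 1531/2552)*(-59 + 39) + 265836) = 1/((-904/409 - 1531*1/2552)*(-20) + 265836) = 1/((-904/409 - 1531/2552)*(-20) + 265836) = 1/(-2933187/1043768*(-20) + 265836) = 1/(14665935/260942 + 265836) = 1/(69382443447/260942) = 260942/69382443447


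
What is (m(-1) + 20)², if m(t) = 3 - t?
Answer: 576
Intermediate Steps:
(m(-1) + 20)² = ((3 - 1*(-1)) + 20)² = ((3 + 1) + 20)² = (4 + 20)² = 24² = 576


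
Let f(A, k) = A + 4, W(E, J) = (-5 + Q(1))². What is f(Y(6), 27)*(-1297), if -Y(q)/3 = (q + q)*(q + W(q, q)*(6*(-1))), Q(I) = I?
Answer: -4207468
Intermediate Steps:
W(E, J) = 16 (W(E, J) = (-5 + 1)² = (-4)² = 16)
Y(q) = -6*q*(-96 + q) (Y(q) = -3*(q + q)*(q + 16*(6*(-1))) = -3*2*q*(q + 16*(-6)) = -3*2*q*(q - 96) = -3*2*q*(-96 + q) = -6*q*(-96 + q))
f(A, k) = 4 + A
f(Y(6), 27)*(-1297) = (4 + 6*6*(96 - 1*6))*(-1297) = (4 + 6*6*(96 - 6))*(-1297) = (4 + 6*6*90)*(-1297) = (4 + 3240)*(-1297) = 3244*(-1297) = -4207468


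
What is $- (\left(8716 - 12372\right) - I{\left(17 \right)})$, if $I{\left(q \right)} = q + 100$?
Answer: $3773$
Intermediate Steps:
$I{\left(q \right)} = 100 + q$
$- (\left(8716 - 12372\right) - I{\left(17 \right)}) = - (\left(8716 - 12372\right) - \left(100 + 17\right)) = - (\left(8716 - 12372\right) - 117) = - (-3656 - 117) = \left(-1\right) \left(-3773\right) = 3773$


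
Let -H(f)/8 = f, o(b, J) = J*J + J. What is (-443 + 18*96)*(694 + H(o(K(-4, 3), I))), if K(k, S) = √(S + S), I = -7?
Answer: 460030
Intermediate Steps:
K(k, S) = √2*√S (K(k, S) = √(2*S) = √2*√S)
o(b, J) = J + J² (o(b, J) = J² + J = J + J²)
H(f) = -8*f
(-443 + 18*96)*(694 + H(o(K(-4, 3), I))) = (-443 + 18*96)*(694 - (-56)*(1 - 7)) = (-443 + 1728)*(694 - (-56)*(-6)) = 1285*(694 - 8*42) = 1285*(694 - 336) = 1285*358 = 460030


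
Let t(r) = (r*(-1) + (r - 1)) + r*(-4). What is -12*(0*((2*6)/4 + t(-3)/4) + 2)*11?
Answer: -264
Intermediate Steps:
t(r) = -1 - 4*r (t(r) = (-r + (-1 + r)) - 4*r = -1 - 4*r)
-12*(0*((2*6)/4 + t(-3)/4) + 2)*11 = -12*(0*((2*6)/4 + (-1 - 4*(-3))/4) + 2)*11 = -12*(0*(12*(¼) + (-1 + 12)*(¼)) + 2)*11 = -12*(0*(3 + 11*(¼)) + 2)*11 = -12*(0*(3 + 11/4) + 2)*11 = -12*(0*(23/4) + 2)*11 = -12*(0 + 2)*11 = -12*2*11 = -24*11 = -264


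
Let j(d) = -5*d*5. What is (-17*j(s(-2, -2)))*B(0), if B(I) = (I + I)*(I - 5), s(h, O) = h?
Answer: 0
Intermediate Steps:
B(I) = 2*I*(-5 + I) (B(I) = (2*I)*(-5 + I) = 2*I*(-5 + I))
j(d) = -25*d
(-17*j(s(-2, -2)))*B(0) = (-(-425)*(-2))*(2*0*(-5 + 0)) = (-17*50)*(2*0*(-5)) = -850*0 = 0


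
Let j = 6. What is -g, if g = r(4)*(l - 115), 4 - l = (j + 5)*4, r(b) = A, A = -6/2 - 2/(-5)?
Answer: -403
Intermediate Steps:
A = -13/5 (A = -6*½ - 2*(-⅕) = -3 + ⅖ = -13/5 ≈ -2.6000)
r(b) = -13/5
l = -40 (l = 4 - (6 + 5)*4 = 4 - 11*4 = 4 - 1*44 = 4 - 44 = -40)
g = 403 (g = -13*(-40 - 115)/5 = -13/5*(-155) = 403)
-g = -1*403 = -403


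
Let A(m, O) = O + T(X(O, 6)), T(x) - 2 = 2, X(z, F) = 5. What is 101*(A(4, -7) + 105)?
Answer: 10302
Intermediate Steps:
T(x) = 4 (T(x) = 2 + 2 = 4)
A(m, O) = 4 + O (A(m, O) = O + 4 = 4 + O)
101*(A(4, -7) + 105) = 101*((4 - 7) + 105) = 101*(-3 + 105) = 101*102 = 10302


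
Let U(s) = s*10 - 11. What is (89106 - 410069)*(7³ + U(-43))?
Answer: 31454374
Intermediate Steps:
U(s) = -11 + 10*s (U(s) = 10*s - 11 = -11 + 10*s)
(89106 - 410069)*(7³ + U(-43)) = (89106 - 410069)*(7³ + (-11 + 10*(-43))) = -320963*(343 + (-11 - 430)) = -320963*(343 - 441) = -320963*(-98) = 31454374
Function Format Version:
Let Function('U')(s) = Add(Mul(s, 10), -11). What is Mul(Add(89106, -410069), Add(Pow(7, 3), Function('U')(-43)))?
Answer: 31454374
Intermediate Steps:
Function('U')(s) = Add(-11, Mul(10, s)) (Function('U')(s) = Add(Mul(10, s), -11) = Add(-11, Mul(10, s)))
Mul(Add(89106, -410069), Add(Pow(7, 3), Function('U')(-43))) = Mul(Add(89106, -410069), Add(Pow(7, 3), Add(-11, Mul(10, -43)))) = Mul(-320963, Add(343, Add(-11, -430))) = Mul(-320963, Add(343, -441)) = Mul(-320963, -98) = 31454374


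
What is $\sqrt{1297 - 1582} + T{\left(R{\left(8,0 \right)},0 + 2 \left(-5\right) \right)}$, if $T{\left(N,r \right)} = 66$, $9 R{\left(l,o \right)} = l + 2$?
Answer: $66 + i \sqrt{285} \approx 66.0 + 16.882 i$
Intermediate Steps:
$R{\left(l,o \right)} = \frac{2}{9} + \frac{l}{9}$ ($R{\left(l,o \right)} = \frac{l + 2}{9} = \frac{2 + l}{9} = \frac{2}{9} + \frac{l}{9}$)
$\sqrt{1297 - 1582} + T{\left(R{\left(8,0 \right)},0 + 2 \left(-5\right) \right)} = \sqrt{1297 - 1582} + 66 = \sqrt{-285} + 66 = i \sqrt{285} + 66 = 66 + i \sqrt{285}$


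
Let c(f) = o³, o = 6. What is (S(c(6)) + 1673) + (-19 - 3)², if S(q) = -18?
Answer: 2139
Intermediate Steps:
c(f) = 216 (c(f) = 6³ = 216)
(S(c(6)) + 1673) + (-19 - 3)² = (-18 + 1673) + (-19 - 3)² = 1655 + (-22)² = 1655 + 484 = 2139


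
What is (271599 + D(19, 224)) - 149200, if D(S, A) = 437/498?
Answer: 60955139/498 ≈ 1.2240e+5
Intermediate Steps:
D(S, A) = 437/498 (D(S, A) = 437*(1/498) = 437/498)
(271599 + D(19, 224)) - 149200 = (271599 + 437/498) - 149200 = 135256739/498 - 149200 = 60955139/498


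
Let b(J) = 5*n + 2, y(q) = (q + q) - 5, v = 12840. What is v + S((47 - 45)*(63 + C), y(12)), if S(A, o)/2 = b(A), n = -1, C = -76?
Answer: 12834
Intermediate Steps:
y(q) = -5 + 2*q (y(q) = 2*q - 5 = -5 + 2*q)
b(J) = -3 (b(J) = 5*(-1) + 2 = -5 + 2 = -3)
S(A, o) = -6 (S(A, o) = 2*(-3) = -6)
v + S((47 - 45)*(63 + C), y(12)) = 12840 - 6 = 12834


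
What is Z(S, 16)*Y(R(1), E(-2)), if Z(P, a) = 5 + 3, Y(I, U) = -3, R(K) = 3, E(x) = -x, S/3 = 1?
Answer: -24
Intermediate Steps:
S = 3 (S = 3*1 = 3)
Z(P, a) = 8
Z(S, 16)*Y(R(1), E(-2)) = 8*(-3) = -24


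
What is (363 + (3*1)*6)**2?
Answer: 145161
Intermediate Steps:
(363 + (3*1)*6)**2 = (363 + 3*6)**2 = (363 + 18)**2 = 381**2 = 145161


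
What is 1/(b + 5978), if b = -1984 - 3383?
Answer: 1/611 ≈ 0.0016367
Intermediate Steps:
b = -5367
1/(b + 5978) = 1/(-5367 + 5978) = 1/611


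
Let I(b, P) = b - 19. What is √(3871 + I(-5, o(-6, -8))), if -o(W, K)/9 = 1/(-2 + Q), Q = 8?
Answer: √3847 ≈ 62.024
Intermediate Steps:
o(W, K) = -3/2 (o(W, K) = -9/(-2 + 8) = -9/6 = -9*⅙ = -3/2)
I(b, P) = -19 + b
√(3871 + I(-5, o(-6, -8))) = √(3871 + (-19 - 5)) = √(3871 - 24) = √3847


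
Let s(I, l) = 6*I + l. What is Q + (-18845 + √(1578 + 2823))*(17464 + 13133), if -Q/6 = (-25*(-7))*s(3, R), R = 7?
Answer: -576626715 + 91791*√489 ≈ -5.7460e+8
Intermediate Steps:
s(I, l) = l + 6*I
Q = -26250 (Q = -6*(-25*(-7))*(7 + 6*3) = -1050*(7 + 18) = -1050*25 = -6*4375 = -26250)
Q + (-18845 + √(1578 + 2823))*(17464 + 13133) = -26250 + (-18845 + √(1578 + 2823))*(17464 + 13133) = -26250 + (-18845 + √4401)*30597 = -26250 + (-18845 + 3*√489)*30597 = -26250 + (-576600465 + 91791*√489) = -576626715 + 91791*√489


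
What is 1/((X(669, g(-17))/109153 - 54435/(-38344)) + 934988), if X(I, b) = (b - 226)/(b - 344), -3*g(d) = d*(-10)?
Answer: 2515402941832/2351875136781752427 ≈ 1.0695e-6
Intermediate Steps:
g(d) = 10*d/3 (g(d) = -d*(-10)/3 = -(-10)*d/3 = 10*d/3)
X(I, b) = (-226 + b)/(-344 + b)
1/((X(669, g(-17))/109153 - 54435/(-38344)) + 934988) = 1/((((-226 + (10/3)*(-17))/(-344 + (10/3)*(-17)))/109153 - 54435/(-38344)) + 934988) = 1/((((-226 - 170/3)/(-344 - 170/3))*(1/109153) - 54435*(-1/38344)) + 934988) = 1/(((-848/3/(-1202/3))*(1/109153) + 54435/38344) + 934988) = 1/((-3/1202*(-848/3)*(1/109153) + 54435/38344) + 934988) = 1/(((424/601)*(1/109153) + 54435/38344) + 934988) = 1/((424/65600953 + 54435/38344) + 934988) = 1/(3571004134411/2515402941832 + 934988) = 1/(2351875136781752427/2515402941832) = 2515402941832/2351875136781752427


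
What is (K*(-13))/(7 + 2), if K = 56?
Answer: -728/9 ≈ -80.889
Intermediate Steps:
(K*(-13))/(7 + 2) = (56*(-13))/(7 + 2) = -728/9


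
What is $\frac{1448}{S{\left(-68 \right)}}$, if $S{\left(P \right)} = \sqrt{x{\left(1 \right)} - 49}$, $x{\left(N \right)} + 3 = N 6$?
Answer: $- \frac{724 i \sqrt{46}}{23} \approx - 213.5 i$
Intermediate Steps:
$x{\left(N \right)} = -3 + 6 N$ ($x{\left(N \right)} = -3 + N 6 = -3 + 6 N$)
$S{\left(P \right)} = i \sqrt{46}$ ($S{\left(P \right)} = \sqrt{\left(-3 + 6 \cdot 1\right) - 49} = \sqrt{\left(-3 + 6\right) - 49} = \sqrt{3 - 49} = \sqrt{-46} = i \sqrt{46}$)
$\frac{1448}{S{\left(-68 \right)}} = \frac{1448}{i \sqrt{46}} = 1448 \left(- \frac{i \sqrt{46}}{46}\right) = - \frac{724 i \sqrt{46}}{23}$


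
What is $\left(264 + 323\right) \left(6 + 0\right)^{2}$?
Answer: $21132$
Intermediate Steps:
$\left(264 + 323\right) \left(6 + 0\right)^{2} = 587 \cdot 6^{2} = 587 \cdot 36 = 21132$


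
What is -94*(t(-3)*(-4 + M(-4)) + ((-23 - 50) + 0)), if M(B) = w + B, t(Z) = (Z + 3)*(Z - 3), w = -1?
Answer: 6862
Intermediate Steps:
t(Z) = (-3 + Z)*(3 + Z) (t(Z) = (3 + Z)*(-3 + Z) = (-3 + Z)*(3 + Z))
M(B) = -1 + B
-94*(t(-3)*(-4 + M(-4)) + ((-23 - 50) + 0)) = -94*((-9 + (-3)**2)*(-4 + (-1 - 4)) + ((-23 - 50) + 0)) = -94*((-9 + 9)*(-4 - 5) + (-73 + 0)) = -94*(0*(-9) - 73) = -94*(0 - 73) = -94*(-73) = 6862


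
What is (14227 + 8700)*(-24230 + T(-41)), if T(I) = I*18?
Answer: -572441336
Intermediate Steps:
T(I) = 18*I
(14227 + 8700)*(-24230 + T(-41)) = (14227 + 8700)*(-24230 + 18*(-41)) = 22927*(-24230 - 738) = 22927*(-24968) = -572441336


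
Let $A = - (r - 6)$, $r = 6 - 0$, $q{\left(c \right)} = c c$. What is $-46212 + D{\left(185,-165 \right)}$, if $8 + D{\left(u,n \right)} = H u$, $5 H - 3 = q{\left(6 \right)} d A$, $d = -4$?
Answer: $-46109$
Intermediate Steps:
$q{\left(c \right)} = c^{2}$
$r = 6$ ($r = 6 + 0 = 6$)
$A = 0$ ($A = - (6 - 6) = \left(-1\right) 0 = 0$)
$H = \frac{3}{5}$ ($H = \frac{3}{5} + \frac{6^{2} \left(-4\right) 0}{5} = \frac{3}{5} + \frac{36 \left(-4\right) 0}{5} = \frac{3}{5} + \frac{\left(-144\right) 0}{5} = \frac{3}{5} + \frac{1}{5} \cdot 0 = \frac{3}{5} + 0 = \frac{3}{5} \approx 0.6$)
$D{\left(u,n \right)} = -8 + \frac{3 u}{5}$
$-46212 + D{\left(185,-165 \right)} = -46212 + \left(-8 + \frac{3}{5} \cdot 185\right) = -46212 + \left(-8 + 111\right) = -46212 + 103 = -46109$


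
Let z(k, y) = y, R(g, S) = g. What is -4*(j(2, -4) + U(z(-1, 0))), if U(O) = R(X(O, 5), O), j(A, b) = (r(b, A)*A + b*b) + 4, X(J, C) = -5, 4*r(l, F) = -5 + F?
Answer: -54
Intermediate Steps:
r(l, F) = -5/4 + F/4 (r(l, F) = (-5 + F)/4 = -5/4 + F/4)
j(A, b) = 4 + b² + A*(-5/4 + A/4) (j(A, b) = ((-5/4 + A/4)*A + b*b) + 4 = (A*(-5/4 + A/4) + b²) + 4 = (b² + A*(-5/4 + A/4)) + 4 = 4 + b² + A*(-5/4 + A/4))
U(O) = -5
-4*(j(2, -4) + U(z(-1, 0))) = -4*((4 + (-4)² + (¼)*2*(-5 + 2)) - 5) = -4*((4 + 16 + (¼)*2*(-3)) - 5) = -4*((4 + 16 - 3/2) - 5) = -4*(37/2 - 5) = -4*27/2 = -54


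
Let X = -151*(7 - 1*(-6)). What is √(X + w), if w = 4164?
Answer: √2201 ≈ 46.915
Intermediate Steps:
X = -1963 (X = -151*(7 + 6) = -151*13 = -1963)
√(X + w) = √(-1963 + 4164) = √2201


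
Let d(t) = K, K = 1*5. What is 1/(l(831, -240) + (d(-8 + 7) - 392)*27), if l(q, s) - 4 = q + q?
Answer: -1/8783 ≈ -0.00011386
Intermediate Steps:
l(q, s) = 4 + 2*q (l(q, s) = 4 + (q + q) = 4 + 2*q)
K = 5
d(t) = 5
1/(l(831, -240) + (d(-8 + 7) - 392)*27) = 1/((4 + 2*831) + (5 - 392)*27) = 1/((4 + 1662) - 387*27) = 1/(1666 - 10449) = 1/(-8783) = -1/8783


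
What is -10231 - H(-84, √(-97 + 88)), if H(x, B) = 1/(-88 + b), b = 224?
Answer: -1391417/136 ≈ -10231.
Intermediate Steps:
H(x, B) = 1/136 (H(x, B) = 1/(-88 + 224) = 1/136)
-10231 - H(-84, √(-97 + 88)) = -10231 - 1*1/136 = -10231 - 1/136 = -1391417/136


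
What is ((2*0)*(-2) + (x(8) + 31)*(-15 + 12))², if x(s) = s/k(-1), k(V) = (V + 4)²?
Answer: 82369/9 ≈ 9152.1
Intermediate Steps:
k(V) = (4 + V)²
x(s) = s/9 (x(s) = s/((4 - 1)²) = s/(3²) = s/9)
((2*0)*(-2) + (x(8) + 31)*(-15 + 12))² = ((2*0)*(-2) + ((⅑)*8 + 31)*(-15 + 12))² = (0*(-2) + (8/9 + 31)*(-3))² = (0 + (287/9)*(-3))² = (0 - 287/3)² = (-287/3)² = 82369/9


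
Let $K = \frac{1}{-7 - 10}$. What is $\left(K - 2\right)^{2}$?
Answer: $\frac{1225}{289} \approx 4.2388$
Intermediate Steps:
$K = - \frac{1}{17}$ ($K = \frac{1}{-17} = - \frac{1}{17} \approx -0.058824$)
$\left(K - 2\right)^{2} = \left(- \frac{1}{17} - 2\right)^{2} = \left(- \frac{35}{17}\right)^{2} = \frac{1225}{289}$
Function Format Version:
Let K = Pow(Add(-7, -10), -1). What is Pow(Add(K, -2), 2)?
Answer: Rational(1225, 289) ≈ 4.2388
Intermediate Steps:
K = Rational(-1, 17) (K = Pow(-17, -1) = Rational(-1, 17) ≈ -0.058824)
Pow(Add(K, -2), 2) = Pow(Add(Rational(-1, 17), -2), 2) = Pow(Rational(-35, 17), 2) = Rational(1225, 289)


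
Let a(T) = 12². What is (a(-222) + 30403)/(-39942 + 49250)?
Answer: 30547/9308 ≈ 3.2818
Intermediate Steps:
a(T) = 144
(a(-222) + 30403)/(-39942 + 49250) = (144 + 30403)/(-39942 + 49250) = 30547/9308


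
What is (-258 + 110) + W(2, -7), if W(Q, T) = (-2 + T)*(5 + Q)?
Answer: -211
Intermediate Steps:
(-258 + 110) + W(2, -7) = (-258 + 110) + (-10 - 2*2 + 5*(-7) + 2*(-7)) = -148 + (-10 - 4 - 35 - 14) = -148 - 63 = -211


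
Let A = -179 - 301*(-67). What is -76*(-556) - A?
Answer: 22268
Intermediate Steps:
A = 19988 (A = -179 + 20167 = 19988)
-76*(-556) - A = -76*(-556) - 1*19988 = 42256 - 19988 = 22268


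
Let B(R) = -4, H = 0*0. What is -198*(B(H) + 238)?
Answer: -46332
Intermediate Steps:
H = 0
-198*(B(H) + 238) = -198*(-4 + 238) = -198*234 = -46332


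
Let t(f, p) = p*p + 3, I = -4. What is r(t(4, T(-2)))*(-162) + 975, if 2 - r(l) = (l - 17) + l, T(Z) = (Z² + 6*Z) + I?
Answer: 45525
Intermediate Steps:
T(Z) = -4 + Z² + 6*Z (T(Z) = (Z² + 6*Z) - 4 = -4 + Z² + 6*Z)
t(f, p) = 3 + p² (t(f, p) = p² + 3 = 3 + p²)
r(l) = 19 - 2*l (r(l) = 2 - ((l - 17) + l) = 2 - ((-17 + l) + l) = 2 - (-17 + 2*l) = 2 + (17 - 2*l) = 19 - 2*l)
r(t(4, T(-2)))*(-162) + 975 = (19 - 2*(3 + (-4 + (-2)² + 6*(-2))²))*(-162) + 975 = (19 - 2*(3 + (-4 + 4 - 12)²))*(-162) + 975 = (19 - 2*(3 + (-12)²))*(-162) + 975 = (19 - 2*(3 + 144))*(-162) + 975 = (19 - 2*147)*(-162) + 975 = (19 - 294)*(-162) + 975 = -275*(-162) + 975 = 44550 + 975 = 45525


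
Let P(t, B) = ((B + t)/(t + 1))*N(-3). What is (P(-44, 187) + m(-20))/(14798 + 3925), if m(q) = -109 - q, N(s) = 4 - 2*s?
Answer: -5257/805089 ≈ -0.0065297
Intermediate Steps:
P(t, B) = 10*(B + t)/(1 + t) (P(t, B) = ((B + t)/(t + 1))*(4 - 2*(-3)) = ((B + t)/(1 + t))*(4 + 6) = ((B + t)/(1 + t))*10 = 10*(B + t)/(1 + t))
(P(-44, 187) + m(-20))/(14798 + 3925) = (10*(187 - 44)/(1 - 44) + (-109 - 1*(-20)))/(14798 + 3925) = (10*143/(-43) + (-109 + 20))/18723 = (10*(-1/43)*143 - 89)*(1/18723) = (-1430/43 - 89)*(1/18723) = -5257/43*1/18723 = -5257/805089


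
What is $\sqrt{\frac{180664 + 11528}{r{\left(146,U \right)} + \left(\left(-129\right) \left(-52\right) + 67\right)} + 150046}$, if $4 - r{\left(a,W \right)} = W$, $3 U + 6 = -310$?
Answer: $\frac{\sqrt{64013490508942}}{20653} \approx 387.39$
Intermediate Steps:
$U = - \frac{316}{3}$ ($U = -2 + \frac{1}{3} \left(-310\right) = -2 - \frac{310}{3} = - \frac{316}{3} \approx -105.33$)
$r{\left(a,W \right)} = 4 - W$
$\sqrt{\frac{180664 + 11528}{r{\left(146,U \right)} + \left(\left(-129\right) \left(-52\right) + 67\right)} + 150046} = \sqrt{\frac{180664 + 11528}{\left(4 - - \frac{316}{3}\right) + \left(\left(-129\right) \left(-52\right) + 67\right)} + 150046} = \sqrt{\frac{192192}{\left(4 + \frac{316}{3}\right) + \left(6708 + 67\right)} + 150046} = \sqrt{\frac{192192}{\frac{328}{3} + 6775} + 150046} = \sqrt{\frac{192192}{\frac{20653}{3}} + 150046} = \sqrt{192192 \cdot \frac{3}{20653} + 150046} = \sqrt{\frac{576576}{20653} + 150046} = \sqrt{\frac{3099476614}{20653}} = \frac{\sqrt{64013490508942}}{20653}$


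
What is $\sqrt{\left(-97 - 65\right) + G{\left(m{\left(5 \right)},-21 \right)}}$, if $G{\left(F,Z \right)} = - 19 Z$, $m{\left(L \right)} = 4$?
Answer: $\sqrt{237} \approx 15.395$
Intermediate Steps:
$\sqrt{\left(-97 - 65\right) + G{\left(m{\left(5 \right)},-21 \right)}} = \sqrt{\left(-97 - 65\right) - -399} = \sqrt{-162 + 399} = \sqrt{237}$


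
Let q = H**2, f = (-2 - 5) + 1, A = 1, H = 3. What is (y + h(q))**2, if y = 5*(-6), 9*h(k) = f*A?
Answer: 8464/9 ≈ 940.44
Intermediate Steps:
f = -6 (f = -7 + 1 = -6)
q = 9 (q = 3**2 = 9)
h(k) = -2/3 (h(k) = (-6*1)/9 = (1/9)*(-6) = -2/3)
y = -30
(y + h(q))**2 = (-30 - 2/3)**2 = (-92/3)**2 = 8464/9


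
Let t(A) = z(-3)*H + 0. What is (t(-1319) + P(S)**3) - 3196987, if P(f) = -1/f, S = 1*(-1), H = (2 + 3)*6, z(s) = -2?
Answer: -3197046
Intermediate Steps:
H = 30 (H = 5*6 = 30)
t(A) = -60 (t(A) = -2*30 + 0 = -60 + 0 = -60)
S = -1
(t(-1319) + P(S)**3) - 3196987 = (-60 + (-1/(-1))**3) - 3196987 = (-60 + (-1*(-1))**3) - 3196987 = (-60 + 1**3) - 3196987 = (-60 + 1) - 3196987 = -59 - 3196987 = -3197046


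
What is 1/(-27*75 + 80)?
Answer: -1/1945 ≈ -0.00051414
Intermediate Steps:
1/(-27*75 + 80) = 1/(-2025 + 80) = 1/(-1945) = -1/1945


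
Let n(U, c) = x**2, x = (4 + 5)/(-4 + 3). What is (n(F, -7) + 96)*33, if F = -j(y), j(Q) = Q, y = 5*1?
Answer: 5841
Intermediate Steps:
y = 5
x = -9 (x = 9/(-1) = 9*(-1) = -9)
F = -5 (F = -1*5 = -5)
n(U, c) = 81 (n(U, c) = (-9)**2 = 81)
(n(F, -7) + 96)*33 = (81 + 96)*33 = 177*33 = 5841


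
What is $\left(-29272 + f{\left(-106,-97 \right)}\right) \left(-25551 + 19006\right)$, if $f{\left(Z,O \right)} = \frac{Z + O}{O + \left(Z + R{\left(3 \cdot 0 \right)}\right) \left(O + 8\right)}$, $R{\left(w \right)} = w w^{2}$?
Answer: $\frac{1788832714515}{9337} \approx 1.9159 \cdot 10^{8}$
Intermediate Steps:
$R{\left(w \right)} = w^{3}$
$f{\left(Z,O \right)} = \frac{O + Z}{O + Z \left(8 + O\right)}$ ($f{\left(Z,O \right)} = \frac{Z + O}{O + \left(Z + \left(3 \cdot 0\right)^{3}\right) \left(O + 8\right)} = \frac{O + Z}{O + \left(Z + 0^{3}\right) \left(8 + O\right)} = \frac{O + Z}{O + \left(Z + 0\right) \left(8 + O\right)} = \frac{O + Z}{O + Z \left(8 + O\right)}$)
$\left(-29272 + f{\left(-106,-97 \right)}\right) \left(-25551 + 19006\right) = \left(-29272 + \frac{-97 - 106}{-97 + 8 \left(-106\right) - -10282}\right) \left(-25551 + 19006\right) = \left(-29272 + \frac{1}{-97 - 848 + 10282} \left(-203\right)\right) \left(-6545\right) = \left(-29272 + \frac{1}{9337} \left(-203\right)\right) \left(-6545\right) = \left(-29272 - \frac{203}{9337}\right) \left(-6545\right) = \left(- \frac{273312867}{9337}\right) \left(-6545\right) = \frac{1788832714515}{9337}$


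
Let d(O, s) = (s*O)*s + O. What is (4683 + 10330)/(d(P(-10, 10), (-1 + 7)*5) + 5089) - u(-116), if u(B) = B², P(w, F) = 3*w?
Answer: -295253109/21941 ≈ -13457.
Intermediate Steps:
d(O, s) = O + O*s² (d(O, s) = (O*s)*s + O = O*s² + O = O + O*s²)
(4683 + 10330)/(d(P(-10, 10), (-1 + 7)*5) + 5089) - u(-116) = (4683 + 10330)/((3*(-10))*(1 + ((-1 + 7)*5)²) + 5089) - 1*(-116)² = 15013/(-30*(1 + (6*5)²) + 5089) - 1*13456 = 15013/(-30*(1 + 30²) + 5089) - 13456 = 15013/(-30*(1 + 900) + 5089) - 13456 = 15013/(-30*901 + 5089) - 13456 = 15013/(-27030 + 5089) - 13456 = 15013/(-21941) - 13456 = 15013*(-1/21941) - 13456 = -15013/21941 - 13456 = -295253109/21941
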